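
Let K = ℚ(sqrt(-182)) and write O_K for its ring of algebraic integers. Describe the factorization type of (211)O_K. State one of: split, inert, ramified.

211 remains inert

-182 mod 4 = 2, hence disc K = 4·(-182) = -728 and O_K = ℤ[√-182].
Since gcd(211, -728) = 1 the prime 211 does not ramify.
Legendre symbol by Euler's criterion: (-182/211) ≡ (-182)^105 ≡ 210 (mod 211), i.e. (-182/211) = -1.
Legendre symbol -1 ⇒ 211 is inert.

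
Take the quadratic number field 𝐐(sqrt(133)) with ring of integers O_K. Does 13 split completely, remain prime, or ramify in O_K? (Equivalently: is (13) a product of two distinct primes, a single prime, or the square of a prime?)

splits completely

Since 133 ≡ 1 mod 4, the ring of integers is ℤ[(1+√133)/2] with discriminant 133.
Since gcd(13, 133) = 1 the prime 13 does not ramify.
(133/13) = 3^6 mod 13 = 1, giving Legendre symbol 1.
d is a quadratic residue mod p, hence 13 splits in O_K.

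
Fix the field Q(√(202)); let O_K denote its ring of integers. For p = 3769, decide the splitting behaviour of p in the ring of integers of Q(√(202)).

3769 remains inert

Since 202 ≢ 1 mod 4, the ring of integers is ℤ[√202] with discriminant 4·202 = 808.
disc(K) = 808 is not divisible by 3769; 3769 is unramified.
Euler's criterion: 202^1884 mod 3769 = 3768. Thus (202|3769) = -1.
(202/3769) = -1, so 3769 is inert.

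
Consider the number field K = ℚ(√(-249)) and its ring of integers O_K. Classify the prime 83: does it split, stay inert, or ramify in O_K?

-249 mod 4 = 3, hence disc K = 4·(-249) = -996 and O_K = ℤ[√-249].
83 divides disc(K) = -996, so 83 ramifies.

ramifies in O_K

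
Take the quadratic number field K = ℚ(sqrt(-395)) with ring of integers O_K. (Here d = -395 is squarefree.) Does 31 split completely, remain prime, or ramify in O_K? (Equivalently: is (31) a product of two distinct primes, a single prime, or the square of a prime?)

p splits

-395 mod 4 = 1, hence disc K = -395 and O_K = ℤ[(1+√-395)/2].
31 ∤ -395, so 31 is unramified.
(-395/31) = 8^15 mod 31 = 1, giving Legendre symbol 1.
(-395/31) = 1, so 31 splits.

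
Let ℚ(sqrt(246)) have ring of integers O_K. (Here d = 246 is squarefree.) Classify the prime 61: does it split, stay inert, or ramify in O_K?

Since 246 ≢ 1 mod 4, the ring of integers is ℤ[√246] with discriminant 4·246 = 984.
Since gcd(61, 984) = 1 the prime 61 does not ramify.
Euler's criterion: 246^30 mod 61 = 60. Thus (246|61) = -1.
(246/61) = -1, so 61 is inert.

61 remains inert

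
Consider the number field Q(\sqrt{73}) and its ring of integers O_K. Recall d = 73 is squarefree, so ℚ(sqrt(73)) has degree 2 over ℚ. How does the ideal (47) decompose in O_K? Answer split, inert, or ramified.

inert — (47) stays prime in O_K

73 mod 4 = 1, hence disc K = 73 and O_K = ℤ[(1+√73)/2].
disc(K) = 73 is not divisible by 47; 47 is unramified.
(73/47) = 26^23 mod 47 = 46, giving Legendre symbol -1.
d is a non-residue mod p, hence 47 remains inert in O_K.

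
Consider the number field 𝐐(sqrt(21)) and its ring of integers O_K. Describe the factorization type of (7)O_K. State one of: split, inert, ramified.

7 is ramified

d = 21 ≡ 1 (mod 4), so O_K = ℤ[(1+√21)/2] and disc(K) = d = 21.
Ramification test: 7 | 21. The prime 7 ramifies in K.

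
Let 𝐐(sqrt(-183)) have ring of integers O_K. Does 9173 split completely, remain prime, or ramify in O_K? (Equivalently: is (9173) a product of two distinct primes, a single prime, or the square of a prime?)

p splits

Since -183 ≡ 1 mod 4, the ring of integers is ℤ[(1+√-183)/2] with discriminant -183.
Since gcd(9173, -183) = 1 the prime 9173 does not ramify.
Euler's criterion: (-183)^4586 mod 9173 = 1. Thus (-183|9173) = 1.
(-183/9173) = 1, so 9173 splits.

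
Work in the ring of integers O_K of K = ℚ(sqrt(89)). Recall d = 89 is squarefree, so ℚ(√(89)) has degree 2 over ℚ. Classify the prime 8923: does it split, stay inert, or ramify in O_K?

89 mod 4 = 1, hence disc K = 89 and O_K = ℤ[(1+√89)/2].
8923 ∤ 89, so 8923 is unramified.
Compute (89/8923) via Euler: 89^((8923-1)/2) mod 8923 = 8922, so (89/8923) = -1.
d is a non-residue mod p, hence 8923 remains inert in O_K.

p is inert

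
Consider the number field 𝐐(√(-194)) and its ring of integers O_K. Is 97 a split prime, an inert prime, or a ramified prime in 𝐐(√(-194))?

d = -194 ≡ 2 (mod 4), so O_K = ℤ[√-194] and disc(K) = 4d = -776.
Ramification test: 97 | -776. The prime 97 ramifies in K.

97 is ramified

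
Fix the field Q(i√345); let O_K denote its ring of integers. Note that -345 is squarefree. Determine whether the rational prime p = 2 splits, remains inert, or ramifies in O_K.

d = -345 ≡ 3 (mod 4), so O_K = ℤ[√-345] and disc(K) = 4d = -1380.
2 divides disc(K) = -1380, so 2 ramifies.

2 is ramified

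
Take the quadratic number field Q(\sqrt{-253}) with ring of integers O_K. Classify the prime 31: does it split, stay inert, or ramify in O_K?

p is inert

Since -253 ≢ 1 mod 4, the ring of integers is ℤ[√-253] with discriminant 4·(-253) = -1012.
31 ∤ -1012, so 31 is unramified.
Euler's criterion: (-253)^15 mod 31 = 30. Thus (-253|31) = -1.
d is a non-residue mod p, hence 31 remains inert in O_K.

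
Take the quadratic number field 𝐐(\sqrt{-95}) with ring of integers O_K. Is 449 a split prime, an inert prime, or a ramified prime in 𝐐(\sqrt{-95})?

inert

d = -95 ≡ 1 (mod 4), so O_K = ℤ[(1+√-95)/2] and disc(K) = d = -95.
449 ∤ -95, so 449 is unramified.
Legendre symbol by Euler's criterion: (-95/449) ≡ (-95)^224 ≡ 448 (mod 449), i.e. (-95/449) = -1.
(-95/449) = -1, so 449 is inert.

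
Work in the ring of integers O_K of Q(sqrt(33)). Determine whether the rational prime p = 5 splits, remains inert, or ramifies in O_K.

d = 33 ≡ 1 (mod 4), so O_K = ℤ[(1+√33)/2] and disc(K) = d = 33.
Since gcd(5, 33) = 1 the prime 5 does not ramify.
Euler's criterion: 33^2 mod 5 = 4. Thus (33|5) = -1.
(33/5) = -1, so 5 is inert.

5 remains inert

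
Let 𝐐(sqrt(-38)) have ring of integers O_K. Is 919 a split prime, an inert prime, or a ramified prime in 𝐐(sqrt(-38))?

split

d = -38 ≡ 2 (mod 4), so O_K = ℤ[√-38] and disc(K) = 4d = -152.
disc(K) = -152 is not divisible by 919; 919 is unramified.
Legendre symbol by Euler's criterion: (-38/919) ≡ (-38)^459 ≡ 1 (mod 919), i.e. (-38/919) = 1.
(-38/919) = 1, so 919 splits.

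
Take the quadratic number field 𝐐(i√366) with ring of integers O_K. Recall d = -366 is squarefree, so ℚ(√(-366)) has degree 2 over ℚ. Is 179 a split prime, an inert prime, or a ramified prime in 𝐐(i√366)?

d = -366 ≡ 2 (mod 4), so O_K = ℤ[√-366] and disc(K) = 4d = -1464.
disc(K) = -1464 is not divisible by 179; 179 is unramified.
Euler's criterion: (-366)^89 mod 179 = 1. Thus (-366|179) = 1.
Legendre symbol 1 ⇒ 179 is split.

split — (179) = 𝔭₁𝔭₂ with 𝔭₁ ≠ 𝔭₂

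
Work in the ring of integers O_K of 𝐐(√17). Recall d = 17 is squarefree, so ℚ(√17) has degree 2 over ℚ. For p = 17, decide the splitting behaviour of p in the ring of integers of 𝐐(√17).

d = 17 ≡ 1 (mod 4), so O_K = ℤ[(1+√17)/2] and disc(K) = d = 17.
Ramification test: 17 | 17. The prime 17 ramifies in K.

ramified — (17) = 𝔭²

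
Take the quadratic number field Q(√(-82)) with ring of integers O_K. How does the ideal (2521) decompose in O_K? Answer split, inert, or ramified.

Since -82 ≢ 1 mod 4, the ring of integers is ℤ[√-82] with discriminant 4·(-82) = -328.
disc(K) = -328 is not divisible by 2521; 2521 is unramified.
(-82/2521) = 2439^1260 mod 2521 = 1, giving Legendre symbol 1.
Legendre symbol 1 ⇒ 2521 is split.

p splits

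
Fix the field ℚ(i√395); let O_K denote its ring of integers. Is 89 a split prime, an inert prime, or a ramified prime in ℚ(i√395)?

splits completely

Since -395 ≡ 1 mod 4, the ring of integers is ℤ[(1+√-395)/2] with discriminant -395.
disc(K) = -395 is not divisible by 89; 89 is unramified.
(-395/89) = 50^44 mod 89 = 1, giving Legendre symbol 1.
d is a quadratic residue mod p, hence 89 splits in O_K.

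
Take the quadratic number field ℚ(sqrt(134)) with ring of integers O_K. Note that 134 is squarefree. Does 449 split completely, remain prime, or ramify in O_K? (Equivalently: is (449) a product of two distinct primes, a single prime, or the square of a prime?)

split

Since 134 ≢ 1 mod 4, the ring of integers is ℤ[√134] with discriminant 4·134 = 536.
Since gcd(449, 536) = 1 the prime 449 does not ramify.
Legendre symbol by Euler's criterion: (134/449) ≡ 134^224 ≡ 1 (mod 449), i.e. (134/449) = 1.
(134/449) = 1, so 449 splits.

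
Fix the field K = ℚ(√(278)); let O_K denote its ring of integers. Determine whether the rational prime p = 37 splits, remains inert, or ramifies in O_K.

inert — (37) stays prime in O_K

278 mod 4 = 2, hence disc K = 4·278 = 1112 and O_K = ℤ[√278].
Since gcd(37, 1112) = 1 the prime 37 does not ramify.
Legendre symbol by Euler's criterion: (278/37) ≡ 278^18 ≡ 36 (mod 37), i.e. (278/37) = -1.
(278/37) = -1, so 37 is inert.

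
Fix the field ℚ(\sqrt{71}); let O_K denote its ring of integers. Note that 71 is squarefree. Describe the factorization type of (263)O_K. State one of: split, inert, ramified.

inert

71 mod 4 = 3, hence disc K = 4·71 = 284 and O_K = ℤ[√71].
263 ∤ 284, so 263 is unramified.
Compute (71/263) via Euler: 71^((263-1)/2) mod 263 = 262, so (71/263) = -1.
Legendre symbol -1 ⇒ 263 is inert.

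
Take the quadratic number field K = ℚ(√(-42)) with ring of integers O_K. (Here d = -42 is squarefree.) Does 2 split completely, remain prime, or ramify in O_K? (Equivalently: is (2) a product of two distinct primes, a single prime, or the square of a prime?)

ramifies in O_K

Since -42 ≢ 1 mod 4, the ring of integers is ℤ[√-42] with discriminant 4·(-42) = -168.
2 divides disc(K) = -168, so 2 ramifies.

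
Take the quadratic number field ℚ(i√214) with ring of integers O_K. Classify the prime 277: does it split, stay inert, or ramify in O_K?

-214 mod 4 = 2, hence disc K = 4·(-214) = -856 and O_K = ℤ[√-214].
Since gcd(277, -856) = 1 the prime 277 does not ramify.
Legendre symbol by Euler's criterion: (-214/277) ≡ (-214)^138 ≡ 1 (mod 277), i.e. (-214/277) = 1.
d is a quadratic residue mod p, hence 277 splits in O_K.

277 splits in O_K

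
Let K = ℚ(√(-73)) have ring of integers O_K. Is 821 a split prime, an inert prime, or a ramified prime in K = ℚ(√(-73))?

split

Since -73 ≢ 1 mod 4, the ring of integers is ℤ[√-73] with discriminant 4·(-73) = -292.
Since gcd(821, -292) = 1 the prime 821 does not ramify.
Legendre symbol by Euler's criterion: (-73/821) ≡ (-73)^410 ≡ 1 (mod 821), i.e. (-73/821) = 1.
d is a quadratic residue mod p, hence 821 splits in O_K.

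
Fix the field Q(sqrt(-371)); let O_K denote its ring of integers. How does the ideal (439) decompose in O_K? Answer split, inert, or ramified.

439 remains inert

d = -371 ≡ 1 (mod 4), so O_K = ℤ[(1+√-371)/2] and disc(K) = d = -371.
439 ∤ -371, so 439 is unramified.
Euler's criterion: (-371)^219 mod 439 = 438. Thus (-371|439) = -1.
(-371/439) = -1, so 439 is inert.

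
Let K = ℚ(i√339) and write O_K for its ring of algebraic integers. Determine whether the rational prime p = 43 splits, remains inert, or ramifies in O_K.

Since -339 ≡ 1 mod 4, the ring of integers is ℤ[(1+√-339)/2] with discriminant -339.
43 ∤ -339, so 43 is unramified.
Legendre symbol by Euler's criterion: (-339/43) ≡ (-339)^21 ≡ 42 (mod 43), i.e. (-339/43) = -1.
(-339/43) = -1, so 43 is inert.

43 remains inert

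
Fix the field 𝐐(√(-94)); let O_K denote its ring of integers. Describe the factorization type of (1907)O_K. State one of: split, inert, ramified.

Since -94 ≢ 1 mod 4, the ring of integers is ℤ[√-94] with discriminant 4·(-94) = -376.
Since gcd(1907, -376) = 1 the prime 1907 does not ramify.
Euler's criterion: (-94)^953 mod 1907 = 1906. Thus (-94|1907) = -1.
(-94/1907) = -1, so 1907 is inert.

remains prime (inert)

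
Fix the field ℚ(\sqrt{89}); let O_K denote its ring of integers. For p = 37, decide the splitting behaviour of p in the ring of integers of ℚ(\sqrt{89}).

Since 89 ≡ 1 mod 4, the ring of integers is ℤ[(1+√89)/2] with discriminant 89.
37 ∤ 89, so 37 is unramified.
Legendre symbol by Euler's criterion: (89/37) ≡ 89^18 ≡ 36 (mod 37), i.e. (89/37) = -1.
d is a non-residue mod p, hence 37 remains inert in O_K.

remains prime (inert)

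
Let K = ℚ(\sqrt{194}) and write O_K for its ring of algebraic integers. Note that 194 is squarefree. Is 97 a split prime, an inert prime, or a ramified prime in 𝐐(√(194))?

d = 194 ≡ 2 (mod 4), so O_K = ℤ[√194] and disc(K) = 4d = 776.
Ramification test: 97 | 776. The prime 97 ramifies in K.

p ramifies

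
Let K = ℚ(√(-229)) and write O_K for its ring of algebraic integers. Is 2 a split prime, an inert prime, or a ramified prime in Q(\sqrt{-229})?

Since -229 ≢ 1 mod 4, the ring of integers is ℤ[√-229] with discriminant 4·(-229) = -916.
Ramification test: 2 | -916. The prime 2 ramifies in K.

2 is ramified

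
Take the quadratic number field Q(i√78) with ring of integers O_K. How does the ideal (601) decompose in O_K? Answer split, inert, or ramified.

601 splits in O_K

-78 mod 4 = 2, hence disc K = 4·(-78) = -312 and O_K = ℤ[√-78].
601 ∤ -312, so 601 is unramified.
Legendre symbol by Euler's criterion: (-78/601) ≡ (-78)^300 ≡ 1 (mod 601), i.e. (-78/601) = 1.
(-78/601) = 1, so 601 splits.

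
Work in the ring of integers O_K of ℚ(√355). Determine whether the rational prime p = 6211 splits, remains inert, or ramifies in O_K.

splits completely

d = 355 ≡ 3 (mod 4), so O_K = ℤ[√355] and disc(K) = 4d = 1420.
Since gcd(6211, 1420) = 1 the prime 6211 does not ramify.
(355/6211) = 355^3105 mod 6211 = 1, giving Legendre symbol 1.
(355/6211) = 1, so 6211 splits.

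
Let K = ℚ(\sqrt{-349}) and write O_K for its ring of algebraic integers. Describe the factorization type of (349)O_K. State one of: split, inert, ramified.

-349 mod 4 = 3, hence disc K = 4·(-349) = -1396 and O_K = ℤ[√-349].
349 divides disc(K) = -1396, so 349 ramifies.

ramified — (349) = 𝔭²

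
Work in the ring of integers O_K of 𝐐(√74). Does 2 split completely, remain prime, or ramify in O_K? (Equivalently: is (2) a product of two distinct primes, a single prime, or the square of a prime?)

ramified

d = 74 ≡ 2 (mod 4), so O_K = ℤ[√74] and disc(K) = 4d = 296.
Ramification test: 2 | 296. The prime 2 ramifies in K.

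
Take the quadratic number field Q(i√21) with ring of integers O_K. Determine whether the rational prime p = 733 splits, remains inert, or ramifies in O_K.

733 remains inert

-21 mod 4 = 3, hence disc K = 4·(-21) = -84 and O_K = ℤ[√-21].
disc(K) = -84 is not divisible by 733; 733 is unramified.
(-21/733) = 712^366 mod 733 = 732, giving Legendre symbol -1.
(-21/733) = -1, so 733 is inert.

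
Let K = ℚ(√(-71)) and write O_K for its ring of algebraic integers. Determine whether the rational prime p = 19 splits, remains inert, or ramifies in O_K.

-71 mod 4 = 1, hence disc K = -71 and O_K = ℤ[(1+√-71)/2].
Since gcd(19, -71) = 1 the prime 19 does not ramify.
(-71/19) = 5^9 mod 19 = 1, giving Legendre symbol 1.
(-71/19) = 1, so 19 splits.

split — (19) = 𝔭₁𝔭₂ with 𝔭₁ ≠ 𝔭₂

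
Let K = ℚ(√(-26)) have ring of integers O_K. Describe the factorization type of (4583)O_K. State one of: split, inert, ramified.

splits completely

Since -26 ≢ 1 mod 4, the ring of integers is ℤ[√-26] with discriminant 4·(-26) = -104.
4583 ∤ -104, so 4583 is unramified.
Legendre symbol by Euler's criterion: (-26/4583) ≡ (-26)^2291 ≡ 1 (mod 4583), i.e. (-26/4583) = 1.
Legendre symbol 1 ⇒ 4583 is split.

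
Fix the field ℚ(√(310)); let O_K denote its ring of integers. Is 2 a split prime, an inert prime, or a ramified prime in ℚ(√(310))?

ramified

310 mod 4 = 2, hence disc K = 4·310 = 1240 and O_K = ℤ[√310].
disc(K) = 1240 = 2·620, so p = 2 is ramified.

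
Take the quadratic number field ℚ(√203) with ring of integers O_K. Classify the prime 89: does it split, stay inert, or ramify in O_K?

89 splits in O_K

Since 203 ≢ 1 mod 4, the ring of integers is ℤ[√203] with discriminant 4·203 = 812.
89 ∤ 812, so 89 is unramified.
(203/89) = 25^44 mod 89 = 1, giving Legendre symbol 1.
Legendre symbol 1 ⇒ 89 is split.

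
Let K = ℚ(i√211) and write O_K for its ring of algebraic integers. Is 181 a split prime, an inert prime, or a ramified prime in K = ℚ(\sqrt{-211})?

inert — (181) stays prime in O_K

Since -211 ≡ 1 mod 4, the ring of integers is ℤ[(1+√-211)/2] with discriminant -211.
disc(K) = -211 is not divisible by 181; 181 is unramified.
Compute (-211/181) via Euler: 151^((181-1)/2) mod 181 = 180, so (-211/181) = -1.
d is a non-residue mod p, hence 181 remains inert in O_K.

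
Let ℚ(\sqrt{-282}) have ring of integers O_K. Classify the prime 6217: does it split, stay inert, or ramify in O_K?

p is inert

Since -282 ≢ 1 mod 4, the ring of integers is ℤ[√-282] with discriminant 4·(-282) = -1128.
Since gcd(6217, -1128) = 1 the prime 6217 does not ramify.
(-282/6217) = 5935^3108 mod 6217 = 6216, giving Legendre symbol -1.
Legendre symbol -1 ⇒ 6217 is inert.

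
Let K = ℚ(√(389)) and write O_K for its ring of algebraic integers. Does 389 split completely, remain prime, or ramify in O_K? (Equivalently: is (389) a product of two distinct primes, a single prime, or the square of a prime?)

389 is ramified

389 mod 4 = 1, hence disc K = 389 and O_K = ℤ[(1+√389)/2].
389 divides disc(K) = 389, so 389 ramifies.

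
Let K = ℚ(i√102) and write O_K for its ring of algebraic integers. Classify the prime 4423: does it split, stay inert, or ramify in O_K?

inert

-102 mod 4 = 2, hence disc K = 4·(-102) = -408 and O_K = ℤ[√-102].
Since gcd(4423, -408) = 1 the prime 4423 does not ramify.
Euler's criterion: (-102)^2211 mod 4423 = 4422. Thus (-102|4423) = -1.
(-102/4423) = -1, so 4423 is inert.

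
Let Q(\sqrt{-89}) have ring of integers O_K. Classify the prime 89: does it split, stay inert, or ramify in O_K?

Since -89 ≢ 1 mod 4, the ring of integers is ℤ[√-89] with discriminant 4·(-89) = -356.
Ramification test: 89 | -356. The prime 89 ramifies in K.

ramified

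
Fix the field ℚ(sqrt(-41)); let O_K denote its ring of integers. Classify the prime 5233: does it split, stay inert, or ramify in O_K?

inert — (5233) stays prime in O_K

Since -41 ≢ 1 mod 4, the ring of integers is ℤ[√-41] with discriminant 4·(-41) = -164.
disc(K) = -164 is not divisible by 5233; 5233 is unramified.
(-41/5233) = 5192^2616 mod 5233 = 5232, giving Legendre symbol -1.
Legendre symbol -1 ⇒ 5233 is inert.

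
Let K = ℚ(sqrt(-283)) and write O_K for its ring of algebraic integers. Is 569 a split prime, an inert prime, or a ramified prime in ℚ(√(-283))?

d = -283 ≡ 1 (mod 4), so O_K = ℤ[(1+√-283)/2] and disc(K) = d = -283.
569 ∤ -283, so 569 is unramified.
(-283/569) = 286^284 mod 569 = 568, giving Legendre symbol -1.
(-283/569) = -1, so 569 is inert.

p is inert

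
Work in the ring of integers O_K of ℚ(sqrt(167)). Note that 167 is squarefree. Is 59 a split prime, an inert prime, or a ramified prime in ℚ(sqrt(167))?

d = 167 ≡ 3 (mod 4), so O_K = ℤ[√167] and disc(K) = 4d = 668.
disc(K) = 668 is not divisible by 59; 59 is unramified.
Legendre symbol by Euler's criterion: (167/59) ≡ 167^29 ≡ 1 (mod 59), i.e. (167/59) = 1.
(167/59) = 1, so 59 splits.

split — (59) = 𝔭₁𝔭₂ with 𝔭₁ ≠ 𝔭₂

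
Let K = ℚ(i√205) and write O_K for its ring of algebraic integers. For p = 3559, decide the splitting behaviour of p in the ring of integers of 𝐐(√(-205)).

inert

Since -205 ≢ 1 mod 4, the ring of integers is ℤ[√-205] with discriminant 4·(-205) = -820.
Since gcd(3559, -820) = 1 the prime 3559 does not ramify.
(-205/3559) = 3354^1779 mod 3559 = 3558, giving Legendre symbol -1.
Legendre symbol -1 ⇒ 3559 is inert.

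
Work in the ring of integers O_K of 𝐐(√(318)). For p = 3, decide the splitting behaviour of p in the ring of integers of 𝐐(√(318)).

d = 318 ≡ 2 (mod 4), so O_K = ℤ[√318] and disc(K) = 4d = 1272.
disc(K) = 1272 = 3·424, so p = 3 is ramified.

ramifies in O_K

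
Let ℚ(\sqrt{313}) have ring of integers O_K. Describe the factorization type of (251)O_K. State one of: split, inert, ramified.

Since 313 ≡ 1 mod 4, the ring of integers is ℤ[(1+√313)/2] with discriminant 313.
disc(K) = 313 is not divisible by 251; 251 is unramified.
(313/251) = 62^125 mod 251 = 250, giving Legendre symbol -1.
d is a non-residue mod p, hence 251 remains inert in O_K.

remains prime (inert)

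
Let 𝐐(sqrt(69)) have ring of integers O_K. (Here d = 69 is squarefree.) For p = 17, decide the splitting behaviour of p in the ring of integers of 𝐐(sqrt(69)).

17 splits in O_K

d = 69 ≡ 1 (mod 4), so O_K = ℤ[(1+√69)/2] and disc(K) = d = 69.
disc(K) = 69 is not divisible by 17; 17 is unramified.
(69/17) = 1^8 mod 17 = 1, giving Legendre symbol 1.
(69/17) = 1, so 17 splits.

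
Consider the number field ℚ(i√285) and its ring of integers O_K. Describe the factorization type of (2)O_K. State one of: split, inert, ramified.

d = -285 ≡ 3 (mod 4), so O_K = ℤ[√-285] and disc(K) = 4d = -1140.
disc(K) = -1140 = 2·(-570), so p = 2 is ramified.

ramified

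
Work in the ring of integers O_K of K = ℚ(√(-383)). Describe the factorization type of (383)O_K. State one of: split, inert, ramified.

d = -383 ≡ 1 (mod 4), so O_K = ℤ[(1+√-383)/2] and disc(K) = d = -383.
383 divides disc(K) = -383, so 383 ramifies.

ramified — (383) = 𝔭²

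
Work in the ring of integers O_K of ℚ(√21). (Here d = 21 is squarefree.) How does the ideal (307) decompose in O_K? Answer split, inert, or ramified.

21 mod 4 = 1, hence disc K = 21 and O_K = ℤ[(1+√21)/2].
307 ∤ 21, so 307 is unramified.
Compute (21/307) via Euler: 21^((307-1)/2) mod 307 = 306, so (21/307) = -1.
(21/307) = -1, so 307 is inert.

inert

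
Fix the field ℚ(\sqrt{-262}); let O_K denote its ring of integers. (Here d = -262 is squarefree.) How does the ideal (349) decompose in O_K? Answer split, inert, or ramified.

-262 mod 4 = 2, hence disc K = 4·(-262) = -1048 and O_K = ℤ[√-262].
disc(K) = -1048 is not divisible by 349; 349 is unramified.
Euler's criterion: (-262)^174 mod 349 = 1. Thus (-262|349) = 1.
(-262/349) = 1, so 349 splits.

splits completely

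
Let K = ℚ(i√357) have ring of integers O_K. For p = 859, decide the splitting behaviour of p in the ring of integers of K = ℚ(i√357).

splits completely

-357 mod 4 = 3, hence disc K = 4·(-357) = -1428 and O_K = ℤ[√-357].
Since gcd(859, -1428) = 1 the prime 859 does not ramify.
Compute (-357/859) via Euler: 502^((859-1)/2) mod 859 = 1, so (-357/859) = 1.
(-357/859) = 1, so 859 splits.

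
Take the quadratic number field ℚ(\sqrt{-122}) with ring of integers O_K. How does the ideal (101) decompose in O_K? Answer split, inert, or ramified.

Since -122 ≢ 1 mod 4, the ring of integers is ℤ[√-122] with discriminant 4·(-122) = -488.
disc(K) = -488 is not divisible by 101; 101 is unramified.
(-122/101) = 80^50 mod 101 = 1, giving Legendre symbol 1.
d is a quadratic residue mod p, hence 101 splits in O_K.

p splits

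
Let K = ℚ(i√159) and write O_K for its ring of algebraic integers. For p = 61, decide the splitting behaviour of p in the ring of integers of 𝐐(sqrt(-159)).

-159 mod 4 = 1, hence disc K = -159 and O_K = ℤ[(1+√-159)/2].
Since gcd(61, -159) = 1 the prime 61 does not ramify.
(-159/61) = 24^30 mod 61 = 60, giving Legendre symbol -1.
Legendre symbol -1 ⇒ 61 is inert.

61 remains inert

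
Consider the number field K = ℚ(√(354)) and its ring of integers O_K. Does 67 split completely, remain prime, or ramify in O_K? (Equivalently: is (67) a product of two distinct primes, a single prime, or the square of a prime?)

354 mod 4 = 2, hence disc K = 4·354 = 1416 and O_K = ℤ[√354].
disc(K) = 1416 is not divisible by 67; 67 is unramified.
Euler's criterion: 354^33 mod 67 = 1. Thus (354|67) = 1.
(354/67) = 1, so 67 splits.

splits completely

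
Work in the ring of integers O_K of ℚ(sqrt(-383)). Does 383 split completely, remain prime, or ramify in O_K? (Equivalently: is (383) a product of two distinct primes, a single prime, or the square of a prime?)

ramified

-383 mod 4 = 1, hence disc K = -383 and O_K = ℤ[(1+√-383)/2].
disc(K) = -383 = 383·(-1), so p = 383 is ramified.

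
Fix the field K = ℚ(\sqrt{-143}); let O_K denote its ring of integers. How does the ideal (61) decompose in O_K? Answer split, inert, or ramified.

d = -143 ≡ 1 (mod 4), so O_K = ℤ[(1+√-143)/2] and disc(K) = d = -143.
Since gcd(61, -143) = 1 the prime 61 does not ramify.
Compute (-143/61) via Euler: 40^((61-1)/2) mod 61 = 60, so (-143/61) = -1.
(-143/61) = -1, so 61 is inert.

inert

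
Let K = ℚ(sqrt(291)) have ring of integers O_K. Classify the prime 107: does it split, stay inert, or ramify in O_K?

d = 291 ≡ 3 (mod 4), so O_K = ℤ[√291] and disc(K) = 4d = 1164.
disc(K) = 1164 is not divisible by 107; 107 is unramified.
Euler's criterion: 291^53 mod 107 = 106. Thus (291|107) = -1.
d is a non-residue mod p, hence 107 remains inert in O_K.

inert — (107) stays prime in O_K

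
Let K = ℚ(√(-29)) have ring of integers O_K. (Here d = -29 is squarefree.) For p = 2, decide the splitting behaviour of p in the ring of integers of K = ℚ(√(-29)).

ramified

Since -29 ≢ 1 mod 4, the ring of integers is ℤ[√-29] with discriminant 4·(-29) = -116.
disc(K) = -116 = 2·(-58), so p = 2 is ramified.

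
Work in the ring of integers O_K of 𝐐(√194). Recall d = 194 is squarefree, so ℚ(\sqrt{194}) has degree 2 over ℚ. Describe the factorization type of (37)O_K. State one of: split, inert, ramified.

split — (37) = 𝔭₁𝔭₂ with 𝔭₁ ≠ 𝔭₂

194 mod 4 = 2, hence disc K = 4·194 = 776 and O_K = ℤ[√194].
37 ∤ 776, so 37 is unramified.
Euler's criterion: 194^18 mod 37 = 1. Thus (194|37) = 1.
Legendre symbol 1 ⇒ 37 is split.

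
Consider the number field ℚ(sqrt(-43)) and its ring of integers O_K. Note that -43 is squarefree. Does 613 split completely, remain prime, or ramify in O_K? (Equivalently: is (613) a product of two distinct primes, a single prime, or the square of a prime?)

-43 mod 4 = 1, hence disc K = -43 and O_K = ℤ[(1+√-43)/2].
Since gcd(613, -43) = 1 the prime 613 does not ramify.
Compute (-43/613) via Euler: 570^((613-1)/2) mod 613 = 1, so (-43/613) = 1.
(-43/613) = 1, so 613 splits.

split — (613) = 𝔭₁𝔭₂ with 𝔭₁ ≠ 𝔭₂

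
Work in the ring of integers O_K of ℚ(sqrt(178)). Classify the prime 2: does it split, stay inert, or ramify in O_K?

178 mod 4 = 2, hence disc K = 4·178 = 712 and O_K = ℤ[√178].
2 divides disc(K) = 712, so 2 ramifies.

ramified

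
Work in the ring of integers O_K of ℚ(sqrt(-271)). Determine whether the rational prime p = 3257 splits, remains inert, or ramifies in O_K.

p splits

-271 mod 4 = 1, hence disc K = -271 and O_K = ℤ[(1+√-271)/2].
3257 ∤ -271, so 3257 is unramified.
Compute (-271/3257) via Euler: 2986^((3257-1)/2) mod 3257 = 1, so (-271/3257) = 1.
Legendre symbol 1 ⇒ 3257 is split.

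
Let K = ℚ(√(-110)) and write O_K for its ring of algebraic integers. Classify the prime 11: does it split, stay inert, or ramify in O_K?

ramifies in O_K

d = -110 ≡ 2 (mod 4), so O_K = ℤ[√-110] and disc(K) = 4d = -440.
11 divides disc(K) = -440, so 11 ramifies.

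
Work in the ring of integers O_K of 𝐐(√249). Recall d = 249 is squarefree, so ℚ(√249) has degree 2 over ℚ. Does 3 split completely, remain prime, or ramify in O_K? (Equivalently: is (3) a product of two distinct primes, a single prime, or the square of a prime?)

249 mod 4 = 1, hence disc K = 249 and O_K = ℤ[(1+√249)/2].
disc(K) = 249 = 3·83, so p = 3 is ramified.

ramified — (3) = 𝔭²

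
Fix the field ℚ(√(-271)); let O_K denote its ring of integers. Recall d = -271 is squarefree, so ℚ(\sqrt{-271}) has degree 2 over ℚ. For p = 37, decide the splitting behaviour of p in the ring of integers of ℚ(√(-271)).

Since -271 ≡ 1 mod 4, the ring of integers is ℤ[(1+√-271)/2] with discriminant -271.
disc(K) = -271 is not divisible by 37; 37 is unramified.
(-271/37) = 25^18 mod 37 = 1, giving Legendre symbol 1.
d is a quadratic residue mod p, hence 37 splits in O_K.

37 splits in O_K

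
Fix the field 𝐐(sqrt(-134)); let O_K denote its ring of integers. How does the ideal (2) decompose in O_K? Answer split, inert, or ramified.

ramified — (2) = 𝔭²

Since -134 ≢ 1 mod 4, the ring of integers is ℤ[√-134] with discriminant 4·(-134) = -536.
Ramification test: 2 | -536. The prime 2 ramifies in K.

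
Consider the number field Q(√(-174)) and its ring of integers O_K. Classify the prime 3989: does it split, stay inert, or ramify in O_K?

-174 mod 4 = 2, hence disc K = 4·(-174) = -696 and O_K = ℤ[√-174].
disc(K) = -696 is not divisible by 3989; 3989 is unramified.
Compute (-174/3989) via Euler: 3815^((3989-1)/2) mod 3989 = 1, so (-174/3989) = 1.
d is a quadratic residue mod p, hence 3989 splits in O_K.

splits completely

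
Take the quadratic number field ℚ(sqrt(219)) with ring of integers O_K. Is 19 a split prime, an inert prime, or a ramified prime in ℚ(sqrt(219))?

p is inert

d = 219 ≡ 3 (mod 4), so O_K = ℤ[√219] and disc(K) = 4d = 876.
disc(K) = 876 is not divisible by 19; 19 is unramified.
Euler's criterion: 219^9 mod 19 = 18. Thus (219|19) = -1.
Legendre symbol -1 ⇒ 19 is inert.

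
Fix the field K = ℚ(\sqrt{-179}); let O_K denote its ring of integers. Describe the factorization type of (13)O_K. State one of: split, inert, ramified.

split

Since -179 ≡ 1 mod 4, the ring of integers is ℤ[(1+√-179)/2] with discriminant -179.
13 ∤ -179, so 13 is unramified.
Legendre symbol by Euler's criterion: (-179/13) ≡ (-179)^6 ≡ 1 (mod 13), i.e. (-179/13) = 1.
(-179/13) = 1, so 13 splits.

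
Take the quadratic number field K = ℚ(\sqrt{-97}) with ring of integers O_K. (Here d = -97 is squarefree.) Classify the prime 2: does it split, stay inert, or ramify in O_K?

p ramifies

d = -97 ≡ 3 (mod 4), so O_K = ℤ[√-97] and disc(K) = 4d = -388.
Ramification test: 2 | -388. The prime 2 ramifies in K.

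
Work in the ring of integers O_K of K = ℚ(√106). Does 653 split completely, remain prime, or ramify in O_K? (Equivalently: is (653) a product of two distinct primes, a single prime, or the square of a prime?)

653 remains inert

106 mod 4 = 2, hence disc K = 4·106 = 424 and O_K = ℤ[√106].
Since gcd(653, 424) = 1 the prime 653 does not ramify.
Compute (106/653) via Euler: 106^((653-1)/2) mod 653 = 652, so (106/653) = -1.
(106/653) = -1, so 653 is inert.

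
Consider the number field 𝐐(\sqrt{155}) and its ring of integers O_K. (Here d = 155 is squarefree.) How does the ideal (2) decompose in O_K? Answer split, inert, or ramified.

Since 155 ≢ 1 mod 4, the ring of integers is ℤ[√155] with discriminant 4·155 = 620.
disc(K) = 620 = 2·310, so p = 2 is ramified.

2 is ramified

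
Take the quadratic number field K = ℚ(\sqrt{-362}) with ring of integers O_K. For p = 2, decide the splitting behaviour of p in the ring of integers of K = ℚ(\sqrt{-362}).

ramifies in O_K

d = -362 ≡ 2 (mod 4), so O_K = ℤ[√-362] and disc(K) = 4d = -1448.
disc(K) = -1448 = 2·(-724), so p = 2 is ramified.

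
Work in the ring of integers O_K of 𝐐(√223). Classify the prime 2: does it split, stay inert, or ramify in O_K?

Since 223 ≢ 1 mod 4, the ring of integers is ℤ[√223] with discriminant 4·223 = 892.
Ramification test: 2 | 892. The prime 2 ramifies in K.

ramifies in O_K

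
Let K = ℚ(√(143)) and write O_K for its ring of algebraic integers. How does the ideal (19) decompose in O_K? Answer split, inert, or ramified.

143 mod 4 = 3, hence disc K = 4·143 = 572 and O_K = ℤ[√143].
Since gcd(19, 572) = 1 the prime 19 does not ramify.
Legendre symbol by Euler's criterion: (143/19) ≡ 143^9 ≡ 18 (mod 19), i.e. (143/19) = -1.
d is a non-residue mod p, hence 19 remains inert in O_K.

inert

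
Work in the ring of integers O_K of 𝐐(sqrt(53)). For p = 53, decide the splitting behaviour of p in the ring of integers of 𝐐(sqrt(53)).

d = 53 ≡ 1 (mod 4), so O_K = ℤ[(1+√53)/2] and disc(K) = d = 53.
53 divides disc(K) = 53, so 53 ramifies.

p ramifies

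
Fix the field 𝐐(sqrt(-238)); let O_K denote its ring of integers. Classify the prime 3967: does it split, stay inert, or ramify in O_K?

d = -238 ≡ 2 (mod 4), so O_K = ℤ[√-238] and disc(K) = 4d = -952.
disc(K) = -952 is not divisible by 3967; 3967 is unramified.
Legendre symbol by Euler's criterion: (-238/3967) ≡ (-238)^1983 ≡ 1 (mod 3967), i.e. (-238/3967) = 1.
Legendre symbol 1 ⇒ 3967 is split.

3967 splits in O_K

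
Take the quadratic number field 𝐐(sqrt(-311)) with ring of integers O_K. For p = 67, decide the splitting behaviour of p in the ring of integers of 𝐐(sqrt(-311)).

d = -311 ≡ 1 (mod 4), so O_K = ℤ[(1+√-311)/2] and disc(K) = d = -311.
disc(K) = -311 is not divisible by 67; 67 is unramified.
(-311/67) = 24^33 mod 67 = 1, giving Legendre symbol 1.
(-311/67) = 1, so 67 splits.

67 splits in O_K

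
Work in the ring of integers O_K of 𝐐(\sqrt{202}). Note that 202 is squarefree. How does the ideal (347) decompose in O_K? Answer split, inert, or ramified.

splits completely

Since 202 ≢ 1 mod 4, the ring of integers is ℤ[√202] with discriminant 4·202 = 808.
347 ∤ 808, so 347 is unramified.
Euler's criterion: 202^173 mod 347 = 1. Thus (202|347) = 1.
Legendre symbol 1 ⇒ 347 is split.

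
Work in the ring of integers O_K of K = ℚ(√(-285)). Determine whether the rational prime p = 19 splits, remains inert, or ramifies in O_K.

Since -285 ≢ 1 mod 4, the ring of integers is ℤ[√-285] with discriminant 4·(-285) = -1140.
Ramification test: 19 | -1140. The prime 19 ramifies in K.

p ramifies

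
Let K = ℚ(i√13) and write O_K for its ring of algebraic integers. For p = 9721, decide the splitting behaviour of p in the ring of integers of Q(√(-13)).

Since -13 ≢ 1 mod 4, the ring of integers is ℤ[√-13] with discriminant 4·(-13) = -52.
disc(K) = -52 is not divisible by 9721; 9721 is unramified.
Compute (-13/9721) via Euler: 9708^((9721-1)/2) mod 9721 = 1, so (-13/9721) = 1.
Legendre symbol 1 ⇒ 9721 is split.

split — (9721) = 𝔭₁𝔭₂ with 𝔭₁ ≠ 𝔭₂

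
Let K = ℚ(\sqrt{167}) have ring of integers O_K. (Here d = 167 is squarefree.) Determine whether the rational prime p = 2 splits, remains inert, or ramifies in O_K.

ramifies in O_K

Since 167 ≢ 1 mod 4, the ring of integers is ℤ[√167] with discriminant 4·167 = 668.
disc(K) = 668 = 2·334, so p = 2 is ramified.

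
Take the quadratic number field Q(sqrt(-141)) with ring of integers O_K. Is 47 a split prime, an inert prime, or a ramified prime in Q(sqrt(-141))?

Since -141 ≢ 1 mod 4, the ring of integers is ℤ[√-141] with discriminant 4·(-141) = -564.
Ramification test: 47 | -564. The prime 47 ramifies in K.

p ramifies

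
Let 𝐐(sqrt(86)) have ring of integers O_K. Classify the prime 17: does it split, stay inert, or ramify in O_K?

Since 86 ≢ 1 mod 4, the ring of integers is ℤ[√86] with discriminant 4·86 = 344.
17 ∤ 344, so 17 is unramified.
Euler's criterion: 86^8 mod 17 = 1. Thus (86|17) = 1.
d is a quadratic residue mod p, hence 17 splits in O_K.

split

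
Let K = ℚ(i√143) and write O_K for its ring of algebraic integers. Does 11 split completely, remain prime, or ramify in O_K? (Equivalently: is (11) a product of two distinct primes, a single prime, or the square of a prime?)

d = -143 ≡ 1 (mod 4), so O_K = ℤ[(1+√-143)/2] and disc(K) = d = -143.
Ramification test: 11 | -143. The prime 11 ramifies in K.

ramified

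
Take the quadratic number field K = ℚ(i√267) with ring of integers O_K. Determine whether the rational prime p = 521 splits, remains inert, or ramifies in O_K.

-267 mod 4 = 1, hence disc K = -267 and O_K = ℤ[(1+√-267)/2].
Since gcd(521, -267) = 1 the prime 521 does not ramify.
Euler's criterion: (-267)^260 mod 521 = 1. Thus (-267|521) = 1.
(-267/521) = 1, so 521 splits.

splits completely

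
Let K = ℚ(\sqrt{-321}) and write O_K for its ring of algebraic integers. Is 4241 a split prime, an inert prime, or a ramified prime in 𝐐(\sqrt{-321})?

4241 splits in O_K

-321 mod 4 = 3, hence disc K = 4·(-321) = -1284 and O_K = ℤ[√-321].
4241 ∤ -1284, so 4241 is unramified.
(-321/4241) = 3920^2120 mod 4241 = 1, giving Legendre symbol 1.
(-321/4241) = 1, so 4241 splits.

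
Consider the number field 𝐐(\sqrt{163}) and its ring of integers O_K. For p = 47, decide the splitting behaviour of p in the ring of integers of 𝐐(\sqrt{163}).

inert — (47) stays prime in O_K

Since 163 ≢ 1 mod 4, the ring of integers is ℤ[√163] with discriminant 4·163 = 652.
47 ∤ 652, so 47 is unramified.
Euler's criterion: 163^23 mod 47 = 46. Thus (163|47) = -1.
(163/47) = -1, so 47 is inert.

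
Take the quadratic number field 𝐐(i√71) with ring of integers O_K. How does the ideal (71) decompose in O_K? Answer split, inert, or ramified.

-71 mod 4 = 1, hence disc K = -71 and O_K = ℤ[(1+√-71)/2].
Ramification test: 71 | -71. The prime 71 ramifies in K.

ramifies in O_K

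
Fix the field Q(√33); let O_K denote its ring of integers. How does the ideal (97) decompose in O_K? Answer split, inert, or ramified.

split

33 mod 4 = 1, hence disc K = 33 and O_K = ℤ[(1+√33)/2].
Since gcd(97, 33) = 1 the prime 97 does not ramify.
Compute (33/97) via Euler: 33^((97-1)/2) mod 97 = 1, so (33/97) = 1.
Legendre symbol 1 ⇒ 97 is split.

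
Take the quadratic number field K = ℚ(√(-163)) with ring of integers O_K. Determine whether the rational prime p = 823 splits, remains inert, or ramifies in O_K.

d = -163 ≡ 1 (mod 4), so O_K = ℤ[(1+√-163)/2] and disc(K) = d = -163.
823 ∤ -163, so 823 is unramified.
(-163/823) = 660^411 mod 823 = 822, giving Legendre symbol -1.
d is a non-residue mod p, hence 823 remains inert in O_K.

remains prime (inert)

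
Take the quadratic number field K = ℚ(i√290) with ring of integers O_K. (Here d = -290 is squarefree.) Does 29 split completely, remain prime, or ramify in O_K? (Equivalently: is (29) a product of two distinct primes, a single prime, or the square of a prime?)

ramified — (29) = 𝔭²

d = -290 ≡ 2 (mod 4), so O_K = ℤ[√-290] and disc(K) = 4d = -1160.
Ramification test: 29 | -1160. The prime 29 ramifies in K.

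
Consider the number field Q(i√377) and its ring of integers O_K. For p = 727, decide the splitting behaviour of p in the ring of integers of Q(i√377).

splits completely

Since -377 ≢ 1 mod 4, the ring of integers is ℤ[√-377] with discriminant 4·(-377) = -1508.
Since gcd(727, -1508) = 1 the prime 727 does not ramify.
Legendre symbol by Euler's criterion: (-377/727) ≡ (-377)^363 ≡ 1 (mod 727), i.e. (-377/727) = 1.
d is a quadratic residue mod p, hence 727 splits in O_K.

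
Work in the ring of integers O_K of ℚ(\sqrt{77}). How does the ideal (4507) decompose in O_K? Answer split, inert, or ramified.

77 mod 4 = 1, hence disc K = 77 and O_K = ℤ[(1+√77)/2].
4507 ∤ 77, so 4507 is unramified.
Euler's criterion: 77^2253 mod 4507 = 1. Thus (77|4507) = 1.
(77/4507) = 1, so 4507 splits.

splits completely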